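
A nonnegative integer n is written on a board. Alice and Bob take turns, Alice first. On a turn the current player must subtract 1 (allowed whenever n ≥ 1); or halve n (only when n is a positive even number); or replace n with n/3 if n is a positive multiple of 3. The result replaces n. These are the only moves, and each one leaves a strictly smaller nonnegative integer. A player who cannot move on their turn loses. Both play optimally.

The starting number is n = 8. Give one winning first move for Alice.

Move to 7.

Label each position W (a win for the player to move) or L (a loss). A position with no legal move is L; any other position is W exactly when some move reaches an L, and L when every move reaches a W.
n=0: no move → L
n=1: →0(L), so W
n=2: →1(W) only, which is W, so L
n=3: →2(L), so W
n=4: →2(L), so W
n=5: →4(W) only, which is W, so L
n=6: →2(L), so W
n=7: →6(W) only, which is W, so L
n=8: →7(L), so W
From 8, the L positions reachable in one move are: 7.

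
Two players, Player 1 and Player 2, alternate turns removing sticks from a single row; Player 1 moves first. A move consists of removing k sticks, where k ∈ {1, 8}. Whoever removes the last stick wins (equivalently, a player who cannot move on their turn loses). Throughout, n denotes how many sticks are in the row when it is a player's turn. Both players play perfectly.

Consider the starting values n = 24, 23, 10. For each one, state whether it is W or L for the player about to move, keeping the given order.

24: L, 23: W, 10: W

Work bottom-up. With no move the player to move loses. Otherwise the position is W if at least one move leads to an L position for the opponent, and L if every move leads to a W.
n=0: no move → L
n=1: reaches L-position 0 → W
n=2: only reaches 1(W), which is W → L
n=3: reaches L-position 2 → W
n=4: only reaches 3(W), which is W → L
n=5: reaches L-position 4 → W
n=6: only reaches 5(W), which is W → L
n=7: reaches L-position 6 → W
n=8: reaches L-position 0 → W
n=9: only reaches 8(W), 1(W), all W → L
n=10: reaches L-position 9 → W
n=11: only reaches 10(W), 3(W), all W → L
n=12: reaches L-position 11 → W
n=13: only reaches 12(W), 5(W), all W → L
n=14: reaches L-position 13 → W
n=15: only reaches 14(W), 7(W), all W → L
n=16: reaches L-position 15 → W
n=17: reaches L-position 9 → W
n=18: only reaches 17(W), 10(W), all W → L
n=19: reaches L-position 18 → W
n=20: only reaches 19(W), 12(W), all W → L
n=21: reaches L-position 20 → W
n=22: only reaches 21(W), 14(W), all W → L
n=23: reaches L-position 22 → W
n=24: only reaches 23(W), 16(W), all W → L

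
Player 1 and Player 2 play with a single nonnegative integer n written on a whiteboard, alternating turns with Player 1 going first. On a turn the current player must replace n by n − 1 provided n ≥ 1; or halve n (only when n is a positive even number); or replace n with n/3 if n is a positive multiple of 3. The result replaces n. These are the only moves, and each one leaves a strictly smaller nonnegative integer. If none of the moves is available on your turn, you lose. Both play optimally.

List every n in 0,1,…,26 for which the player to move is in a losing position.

Label each position W (a win for the player to move) or L (a loss). A position with no legal move is L; any other position is W exactly when some move reaches an L, and L when every move reaches a W.
n=0: no move → L
n=1: W (go to 0, an L position)
n=2: L (sole option 1(W) is W)
n=3: W (go to 2, an L position)
n=4: W (go to 2, an L position)
n=5: L (sole option 4(W) is W)
n=6: W (go to 2, an L position)
n=7: L (sole option 6(W) is W)
n=8: W (go to 7, an L position)
n=9: L (options 3(W), 8(W) are all W)
n=10: W (go to 5, an L position)
n=11: L (sole option 10(W) is W)
n=12: W (go to 11, an L position)
n=13: L (sole option 12(W) is W)
n=14: W (go to 7, an L position)
n=15: W (go to 5, an L position)
n=16: L (options 8(W), 15(W) are all W)
n=17: W (go to 16, an L position)
n=18: W (go to 9, an L position)
n=19: L (sole option 18(W) is W)
n=20: W (go to 19, an L position)
n=21: W (go to 7, an L position)
n=22: W (go to 11, an L position)
n=23: L (sole option 22(W) is W)
n=24: W (go to 23, an L position)
n=25: L (sole option 24(W) is W)
n=26: W (go to 13, an L position)
The losing starting values of n are exactly the entries labelled L in this table (11 of them).

0, 2, 5, 7, 9, 11, 13, 16, 19, 23, 25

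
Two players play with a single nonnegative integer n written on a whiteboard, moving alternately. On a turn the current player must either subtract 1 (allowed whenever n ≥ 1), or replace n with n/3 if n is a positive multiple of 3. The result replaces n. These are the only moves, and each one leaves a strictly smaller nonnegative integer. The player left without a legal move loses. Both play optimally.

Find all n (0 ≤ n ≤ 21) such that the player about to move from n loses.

Positions with no move are L. A position that does have a move is losing for the player to move precisely when every available move leads to a winning position for the opponent. Fill in the labels:
n=0: no move → L
n=1: W (go to 0, an L position)
n=2: L (sole option 1(W) is W)
n=3: W (go to 2, an L position)
n=4: L (sole option 3(W) is W)
n=5: W (go to 4, an L position)
n=6: W (go to 2, an L position)
n=7: L (sole option 6(W) is W)
n=8: W (go to 7, an L position)
n=9: L (options 3(W), 8(W) are all W)
n=10: W (go to 9, an L position)
n=11: L (sole option 10(W) is W)
n=12: W (go to 4, an L position)
n=13: L (sole option 12(W) is W)
n=14: W (go to 13, an L position)
n=15: L (options 5(W), 14(W) are all W)
n=16: W (go to 15, an L position)
n=17: L (sole option 16(W) is W)
n=18: W (go to 17, an L position)
n=19: L (sole option 18(W) is W)
n=20: W (go to 19, an L position)
n=21: W (go to 7, an L position)
The losing starting values of n are exactly the entries labelled L in this table (10 of them).

0, 2, 4, 7, 9, 11, 13, 15, 17, 19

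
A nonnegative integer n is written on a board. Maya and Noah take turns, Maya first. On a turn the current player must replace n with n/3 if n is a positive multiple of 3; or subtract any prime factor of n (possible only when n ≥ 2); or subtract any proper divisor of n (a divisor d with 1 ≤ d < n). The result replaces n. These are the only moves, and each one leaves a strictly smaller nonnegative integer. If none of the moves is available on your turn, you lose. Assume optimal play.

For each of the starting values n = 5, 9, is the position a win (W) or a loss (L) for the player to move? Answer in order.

Use the standard recursion: the mover loses at a terminal position; elsewhere, the mover wins exactly when some move hands the opponent an L position.
n=0: no move → L
n=1: no move → L
n=2: reaches L-position 0 → W
n=3: reaches L-position 0 → W
n=4: only reaches 2(W), 3(W), all W → L
n=5: reaches L-position 0 → W
n=6: reaches L-position 4 → W
n=7: reaches L-position 0 → W
n=8: reaches L-position 4 → W
n=9: only reaches 3(W), 6(W), 8(W), all W → L

5: W, 9: L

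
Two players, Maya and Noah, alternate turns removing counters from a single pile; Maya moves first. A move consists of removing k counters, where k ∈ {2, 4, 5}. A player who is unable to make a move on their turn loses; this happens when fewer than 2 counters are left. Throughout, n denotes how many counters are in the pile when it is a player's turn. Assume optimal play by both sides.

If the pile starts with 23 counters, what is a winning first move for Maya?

Work bottom-up. With no move the player to move loses. Otherwise the position is W if at least one move leads to an L position for the opponent, and L if every move leads to a W.
n=0: no move → L
n=1: no move → L
n=2: reaches L-position 0 → W
n=3: reaches L-position 1 → W
n=4: reaches L-position 0 → W
n=5: reaches L-position 1 → W
n=6: reaches L-position 1 → W
n=7: only reaches 5(W), 3(W), 2(W), all W → L
n=8: only reaches 6(W), 4(W), 3(W), all W → L
n=9: reaches L-position 7 → W
n=10: reaches L-position 8 → W
n=11: reaches L-position 7 → W
n=12: reaches L-position 8 → W
n=13: reaches L-position 8 → W
n=14: only reaches 12(W), 10(W), 9(W), all W → L
n=15: only reaches 13(W), 11(W), 10(W), all W → L
n=16: reaches L-position 14 → W
n=17: reaches L-position 15 → W
n=18: reaches L-position 14 → W
n=19: reaches L-position 15 → W
n=20: reaches L-position 15 → W
n=21: only reaches 19(W), 17(W), 16(W), all W → L
n=22: only reaches 20(W), 18(W), 17(W), all W → L
n=23: reaches L-position 21 → W
From 23, the L positions reachable in one move are: 21.

Remove 2, leaving 21.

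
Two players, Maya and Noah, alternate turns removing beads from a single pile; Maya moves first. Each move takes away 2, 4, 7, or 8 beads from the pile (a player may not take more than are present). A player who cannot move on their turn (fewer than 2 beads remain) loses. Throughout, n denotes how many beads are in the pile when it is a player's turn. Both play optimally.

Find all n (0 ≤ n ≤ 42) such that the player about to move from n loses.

Classify positions by backward induction: terminal positions (no move available) are L. From any other position, the mover wins iff some move reaches an L.
n=0: no move → L
n=1: no move → L
n=2: →0(L), so W
n=3: →1(L), so W
n=4: →0(L), so W
n=5: →1(L), so W
n=6: →4(W), 2(W) — all W, so L
n=7: →0(L), so W
n=8: →6(L), so W
n=9: →1(L), so W
n=10: →6(L), so W
n=11: →9(W), 7(W), 4(W), 3(W) — all W, so L
n=12: →10(W), 8(W), 5(W), 4(W) — all W, so L
n=13: →11(L), so W
n=14: →12(L), so W
n=15: →11(L), so W
n=16: →12(L), so W
n=17: →15(W), 13(W), 10(W), 9(W) — all W, so L
n=18: →11(L), so W
n=19: →17(L), so W
n=20: →12(L), so W
n=21: →17(L), so W
n=22: →20(W), 18(W), 15(W), 14(W) — all W, so L
n=23: →21(W), 19(W), 16(W), 15(W) — all W, so L
n=24: →22(L), so W
n=25: →23(L), so W
n=26: →22(L), so W
n=27: →23(L), so W
n=28: →26(W), 24(W), 21(W), 20(W) — all W, so L
n=29: →22(L), so W
n=30: →28(L), so W
n=31: →23(L), so W
n=32: →28(L), so W
n=33: →31(W), 29(W), 26(W), 25(W) — all W, so L
n=34: →32(W), 30(W), 27(W), 26(W) — all W, so L
n=35: →33(L), so W
n=36: →34(L), so W
n=37: →33(L), so W
n=38: →34(L), so W
n=39: →37(W), 35(W), 32(W), 31(W) — all W, so L
n=40: →33(L), so W
n=41: →39(L), so W
n=42: →34(L), so W
Reading off the rows marked L gives the requested list; there are 12 such values of n.

0, 1, 6, 11, 12, 17, 22, 23, 28, 33, 34, 39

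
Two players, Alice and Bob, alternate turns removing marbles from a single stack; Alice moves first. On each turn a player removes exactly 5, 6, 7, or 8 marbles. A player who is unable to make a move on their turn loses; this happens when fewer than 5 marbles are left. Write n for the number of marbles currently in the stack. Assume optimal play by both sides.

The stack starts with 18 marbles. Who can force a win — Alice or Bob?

Alice wins.

Use the standard recursion: the mover loses at a terminal position; elsewhere, the mover wins exactly when some move hands the opponent an L position.
n=0: no move → L
n=1: no move → L
n=2: no move → L
n=3: no move → L
n=4: no move → L
n=5: reaches L-position 0 → W
n=6: reaches L-position 1 → W
n=7: reaches L-position 2 → W
n=8: reaches L-position 3 → W
n=9: reaches L-position 4 → W
n=10: reaches L-position 4 → W
n=11: reaches L-position 4 → W
n=12: reaches L-position 4 → W
n=13: only reaches 8(W), 7(W), 6(W), 5(W), all W → L
n=14: only reaches 9(W), 8(W), 7(W), 6(W), all W → L
n=15: only reaches 10(W), 9(W), 8(W), 7(W), all W → L
n=16: only reaches 11(W), 10(W), 9(W), 8(W), all W → L
n=17: only reaches 12(W), 11(W), 10(W), 9(W), all W → L
n=18: reaches L-position 13 → W
From 18 Alice can remove 5, leaving 13, reaching an L position.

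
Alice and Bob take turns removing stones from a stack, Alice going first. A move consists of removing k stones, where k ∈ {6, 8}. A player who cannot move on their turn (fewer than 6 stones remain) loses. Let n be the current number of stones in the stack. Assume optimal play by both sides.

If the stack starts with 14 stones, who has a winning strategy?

Bob wins.

Compute win/loss labels from the base case upward. A position with no move is L. Any other position is W if it can reach an L in one move, else L.
n=0: no move → L
n=1: no move → L
n=2: no move → L
n=3: no move → L
n=4: no move → L
n=5: no move → L
n=6: can move to 0, which is L ⇒ W
n=7: can move to 1, which is L ⇒ W
n=8: can move to 2, which is L ⇒ W
n=9: can move to 3, which is L ⇒ W
n=10: can move to 4, which is L ⇒ W
n=11: can move to 5, which is L ⇒ W
n=12: can move to 4, which is L ⇒ W
n=13: can move to 5, which is L ⇒ W
n=14: moves to 8(W), 6(W); every one is W ⇒ L
The starting position 14 is L: whatever Alice does, the opponent receives a W position.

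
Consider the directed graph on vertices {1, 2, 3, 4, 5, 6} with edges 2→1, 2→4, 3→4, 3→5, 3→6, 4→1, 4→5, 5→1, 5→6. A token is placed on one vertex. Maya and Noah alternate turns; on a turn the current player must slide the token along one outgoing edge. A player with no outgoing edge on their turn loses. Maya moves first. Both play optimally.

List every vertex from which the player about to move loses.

1, 6

Use the standard recursion: the mover loses at a terminal position; elsewhere, the mover wins exactly when some move hands the opponent an L position.
Every edge goes from a vertex to one that appears earlier in the order 1, 6, 5, 4, 2, 3, so processing vertices in that order labels each vertex after all of its successors.
1: no outgoing edge → L
6: no outgoing edge → L
5: →6(L), so W
4: →1(L), so W
2: →1(L), so W
3: →6(L), so W
The losing starting vertices are exactly the entries labelled L in this table (2 of them).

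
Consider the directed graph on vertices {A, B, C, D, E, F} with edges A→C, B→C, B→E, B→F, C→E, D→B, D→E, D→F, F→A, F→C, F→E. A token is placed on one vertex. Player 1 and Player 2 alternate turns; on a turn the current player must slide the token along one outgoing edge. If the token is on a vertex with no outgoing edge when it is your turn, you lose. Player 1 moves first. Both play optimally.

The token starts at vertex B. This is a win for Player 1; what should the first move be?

Build the W/L table. Terminal = L. A non-terminal position is W if it has a move to some L; otherwise it is L.
Every edge goes from a vertex to one that appears earlier in the order E, C, A, F, B, D, so processing vertices in that order labels each vertex after all of its successors.
E: no outgoing edge → L
C: reaches L-position E → W
A: only reaches C(W), which is W → L
F: reaches L-position A → W
B: reaches L-position E → W
D: reaches L-position E → W
From B, the L positions reachable in one move are: E.

Move to E.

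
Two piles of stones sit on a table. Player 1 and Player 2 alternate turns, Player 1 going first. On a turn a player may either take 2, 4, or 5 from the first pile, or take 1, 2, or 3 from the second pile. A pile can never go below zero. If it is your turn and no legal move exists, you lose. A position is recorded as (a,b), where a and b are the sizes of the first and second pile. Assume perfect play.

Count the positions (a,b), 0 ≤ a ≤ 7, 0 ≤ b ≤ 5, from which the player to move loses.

Classify positions by backward induction: terminal positions (no move available) are L. From any other position, the mover wins iff some move reaches an L.
Every move lowers a or b (never raises either), so fill the grid row by row in increasing a, and left to right within a row: each cell's successors are then already labelled.
      b=0  b=1  b=2  b=3  b=4  b=5
a=0:    L    W    W    W    L    W
a=1:    L    W    W    W    L    W
a=2:    W    L    W    W    W    L
a=3:    W    L    W    W    W    L
a=4:    W    W    L    W    W    W
a=5:    W    W    L    W    W    W
a=6:    W    W    W    L    W    W
a=7:    L    W    W    W    L    W
Cells with no legal move (terminal, hence L): (0,0), (1,0).
The remaining L cells, each justified by listing all of its moves:
(0,4): only reaches (0,3)(W), (0,2)(W), (0,1)(W), all W → L
(1,4): only reaches (1,3)(W), (1,2)(W), (1,1)(W), all W → L
(2,1): only reaches (0,1)(W), (2,0)(W), all W → L
(2,5): only reaches (0,5)(W), (2,4)(W), (2,3)(W), (2,2)(W), all W → L
(3,1): only reaches (1,1)(W), (3,0)(W), all W → L
(3,5): only reaches (1,5)(W), (3,4)(W), (3,3)(W), (3,2)(W), all W → L
(4,2): only reaches (2,2)(W), (0,2)(W), (4,1)(W), (4,0)(W), all W → L
(5,2): only reaches (3,2)(W), (1,2)(W), (0,2)(W), (5,1)(W), (5,0)(W), all W → L
(6,3): only reaches (4,3)(W), (2,3)(W), (1,3)(W), (6,2)(W), (6,1)(W), (6,0)(W), all W → L
(7,0): only reaches (5,0)(W), (3,0)(W), (2,0)(W), all W → L
(7,4): only reaches (5,4)(W), (3,4)(W), (2,4)(W), (7,3)(W), (7,2)(W), (7,1)(W), all W → L
Every other cell has at least one move into one of the L cells above, so it is W.
L cells per row: a=0: 2, a=1: 2, a=2: 2, a=3: 2, a=4: 1, a=5: 1, a=6: 1, a=7: 2; total 13.

13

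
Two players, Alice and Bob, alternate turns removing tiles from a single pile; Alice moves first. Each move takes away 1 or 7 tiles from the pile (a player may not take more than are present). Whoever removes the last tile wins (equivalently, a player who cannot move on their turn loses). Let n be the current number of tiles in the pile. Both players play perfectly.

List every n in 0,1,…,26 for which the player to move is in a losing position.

0, 2, 4, 6, 8, 10, 12, 14, 16, 18, 20, 22, 24, 26

Label each position W (a win for the player to move) or L (a loss). A position with no legal move is L; any other position is W exactly when some move reaches an L, and L when every move reaches a W.
n=0: no move → L
n=1: →0(L), so W
n=2: →1(W) only, which is W, so L
n=3: →2(L), so W
n=4: →3(W) only, which is W, so L
n=5: →4(L), so W
n=6: →5(W) only, which is W, so L
n=7: →6(L), so W
n=8: →7(W), 1(W) — all W, so L
n=9: →8(L), so W
n=10: →9(W), 3(W) — all W, so L
n=11: →10(L), so W
n=12: →11(W), 5(W) — all W, so L
n=13: →12(L), so W
n=14: →13(W), 7(W) — all W, so L
n=15: →14(L), so W
n=16: →15(W), 9(W) — all W, so L
n=17: →16(L), so W
n=18: →17(W), 11(W) — all W, so L
n=19: →18(L), so W
n=20: →19(W), 13(W) — all W, so L
n=21: →20(L), so W
n=22: →21(W), 15(W) — all W, so L
n=23: →22(L), so W
n=24: →23(W), 17(W) — all W, so L
n=25: →24(L), so W
n=26: →25(W), 19(W) — all W, so L
The losing starting values of n are exactly the entries labelled L in this table (14 of them).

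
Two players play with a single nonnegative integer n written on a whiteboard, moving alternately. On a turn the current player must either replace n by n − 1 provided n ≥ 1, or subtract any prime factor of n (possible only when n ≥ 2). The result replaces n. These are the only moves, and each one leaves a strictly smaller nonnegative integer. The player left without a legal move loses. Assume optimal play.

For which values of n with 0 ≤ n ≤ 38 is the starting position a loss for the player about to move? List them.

Label each position W (a win for the player to move) or L (a loss). A position with no legal move is L; any other position is W exactly when some move reaches an L, and L when every move reaches a W.
n=0: no move → L
n=1: W (go to 0, an L position)
n=2: W (go to 0, an L position)
n=3: W (go to 0, an L position)
n=4: L (options 2(W), 3(W) are all W)
n=5: W (go to 0, an L position)
n=6: W (go to 4, an L position)
n=7: W (go to 0, an L position)
n=8: L (options 6(W), 7(W) are all W)
n=9: W (go to 8, an L position)
n=10: W (go to 8, an L position)
n=11: W (go to 0, an L position)
n=12: L (options 9(W), 10(W), 11(W) are all W)
n=13: W (go to 0, an L position)
n=14: W (go to 12, an L position)
n=15: W (go to 12, an L position)
n=16: L (options 14(W), 15(W) are all W)
n=17: W (go to 0, an L position)
n=18: W (go to 16, an L position)
n=19: W (go to 0, an L position)
n=20: L (options 15(W), 18(W), 19(W) are all W)
n=21: W (go to 20, an L position)
n=22: W (go to 20, an L position)
n=23: W (go to 0, an L position)
n=24: L (options 21(W), 22(W), 23(W) are all W)
n=25: W (go to 20, an L position)
n=26: W (go to 24, an L position)
n=27: W (go to 24, an L position)
n=28: L (options 21(W), 26(W), 27(W) are all W)
n=29: W (go to 0, an L position)
n=30: W (go to 28, an L position)
n=31: W (go to 0, an L position)
n=32: L (options 30(W), 31(W) are all W)
n=33: W (go to 32, an L position)
n=34: W (go to 32, an L position)
n=35: W (go to 28, an L position)
n=36: L (options 33(W), 34(W), 35(W) are all W)
n=37: W (go to 0, an L position)
n=38: W (go to 36, an L position)
Reading off the rows marked L gives the requested list; there are 10 such values of n.

0, 4, 8, 12, 16, 20, 24, 28, 32, 36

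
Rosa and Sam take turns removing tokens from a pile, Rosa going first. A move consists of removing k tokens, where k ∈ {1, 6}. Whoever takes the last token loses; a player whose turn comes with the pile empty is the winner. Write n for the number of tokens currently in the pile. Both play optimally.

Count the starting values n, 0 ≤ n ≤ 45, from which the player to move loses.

20

Positions with no move are W. A position that does have a move is losing for the player to move precisely when every available move leads to a winning position for the opponent. Fill in the labels:
n=0: no move; the opponent has just taken the last token and therefore loses → W
n=1: →0(W) only, which is W, so L
n=2: →1(L), so W
n=3: →2(W) only, which is W, so L
n=4: →3(L), so W
n=5: →4(W) only, which is W, so L
n=6: →5(L), so W
n=7: →1(L), so W
n=8: →7(W), 2(W) — all W, so L
n=9: →8(L), so W
n=10: →9(W), 4(W) — all W, so L
n=11: →10(L), so W
n=12: →11(W), 6(W) — all W, so L
n=13: →12(L), so W
n=14: →8(L), so W
n=15: →14(W), 9(W) — all W, so L
n=16: →15(L), so W
n=17: →16(W), 11(W) — all W, so L
n=18: →17(L), so W
n=19: →18(W), 13(W) — all W, so L
n=20: →19(L), so W
n=21: →15(L), so W
n=22: →21(W), 16(W) — all W, so L
n=23: →22(L), so W
n=24: →23(W), 18(W) — all W, so L
n=25: →24(L), so W
n=26: →25(W), 20(W) — all W, so L
n=27: →26(L), so W
n=28: →22(L), so W
n=29: →28(W), 23(W) — all W, so L
n=30: →29(L), so W
n=31: →30(W), 25(W) — all W, so L
n=32: →31(L), so W
n=33: →32(W), 27(W) — all W, so L
n=34: →33(L), so W
n=35: →29(L), so W
n=36: →35(W), 30(W) — all W, so L
n=37: →36(L), so W
n=38: →37(W), 32(W) — all W, so L
n=39: →38(L), so W
n=40: →39(W), 34(W) — all W, so L
n=41: →40(L), so W
n=42: →36(L), so W
n=43: →42(W), 37(W) — all W, so L
n=44: →43(L), so W
n=45: →44(W), 39(W) — all W, so L
L entries with 0 ≤ n ≤ 45: n = 1, 3, 5, 8, 10, 12, 15, 17, 19, 22, 24, 26, 29, 31, 33, 36, 38, 40, 43, 45; that makes 20.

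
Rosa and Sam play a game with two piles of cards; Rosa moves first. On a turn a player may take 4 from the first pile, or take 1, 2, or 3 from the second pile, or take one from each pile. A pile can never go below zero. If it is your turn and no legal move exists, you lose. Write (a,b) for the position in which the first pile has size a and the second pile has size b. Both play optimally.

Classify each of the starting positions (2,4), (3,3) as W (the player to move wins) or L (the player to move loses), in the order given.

(2,4): L, (3,3): W

Positions with no move are L. A position that does have a move is losing for the player to move precisely when every available move leads to a winning position for the opponent. Fill in the labels:
No move ever increases a pile, so every position that can arise here has a ≤ 3 and b ≤ 4; it is enough to label the cells with 0 ≤ a ≤ 3 and 0 ≤ b ≤ 4.
Every move lowers a or b (never raises either), so fill the grid row by row in increasing a, and left to right within a row: each cell's successors are then already labelled.
      b=0  b=1  b=2  b=3  b=4
a=0:    L    W    W    W    L
a=1:    L    W    W    W    L
a=2:    L    W    W    W    L
a=3:    L    W    W    W    L
Cells with no legal move (terminal, hence L): (0,0), (1,0), (2,0), (3,0).
The remaining L cells, each justified by listing all of its moves:
(0,4): moves to (0,3)(W), (0,2)(W), (0,1)(W); every one is W ⇒ L
(1,4): moves to (1,3)(W), (1,2)(W), (1,1)(W), (0,3)(W); every one is W ⇒ L
(2,4): moves to (2,3)(W), (2,2)(W), (2,1)(W), (1,3)(W); every one is W ⇒ L
(3,4): moves to (3,3)(W), (3,2)(W), (3,1)(W), (2,3)(W); every one is W ⇒ L
Every other cell has at least one move into one of the L cells above, so it is W.
(2,4): one of the L cells justified above, so L
(3,3): the move to (3,0) reaches an L cell, so W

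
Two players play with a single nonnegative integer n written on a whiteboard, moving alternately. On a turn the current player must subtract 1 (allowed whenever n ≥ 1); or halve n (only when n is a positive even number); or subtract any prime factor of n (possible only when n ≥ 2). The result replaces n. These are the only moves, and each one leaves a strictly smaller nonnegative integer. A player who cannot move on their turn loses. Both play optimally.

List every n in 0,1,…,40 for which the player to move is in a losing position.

Classify positions by backward induction: terminal positions (no move available) are L. From any other position, the mover wins iff some move reaches an L.
n=0: no move → L
n=1: →0(L), so W
n=2: →0(L), so W
n=3: →0(L), so W
n=4: →2(W), 3(W) — all W, so L
n=5: →0(L), so W
n=6: →4(L), so W
n=7: →0(L), so W
n=8: →4(L), so W
n=9: →6(W), 8(W) — all W, so L
n=10: →9(L), so W
n=11: →0(L), so W
n=12: →9(L), so W
n=13: →0(L), so W
n=14: →7(W), 12(W), 13(W) — all W, so L
n=15: →14(L), so W
n=16: →14(L), so W
n=17: →0(L), so W
n=18: →9(L), so W
n=19: →0(L), so W
n=20: →10(W), 15(W), 18(W), 19(W) — all W, so L
n=21: →14(L), so W
n=22: →20(L), so W
n=23: →0(L), so W
n=24: →12(W), 21(W), 22(W), 23(W) — all W, so L
n=25: →20(L), so W
n=26: →24(L), so W
n=27: →24(L), so W
n=28: →14(L), so W
n=29: →0(L), so W
n=30: →15(W), 25(W), 27(W), 28(W), 29(W) — all W, so L
n=31: →0(L), so W
n=32: →30(L), so W
n=33: →30(L), so W
n=34: →17(W), 32(W), 33(W) — all W, so L
n=35: →30(L), so W
n=36: →34(L), so W
n=37: →0(L), so W
n=38: →19(W), 36(W), 37(W) — all W, so L
n=39: →38(L), so W
n=40: →20(L), so W
Reading off the rows marked L gives the requested list; there are 9 such values of n.

0, 4, 9, 14, 20, 24, 30, 34, 38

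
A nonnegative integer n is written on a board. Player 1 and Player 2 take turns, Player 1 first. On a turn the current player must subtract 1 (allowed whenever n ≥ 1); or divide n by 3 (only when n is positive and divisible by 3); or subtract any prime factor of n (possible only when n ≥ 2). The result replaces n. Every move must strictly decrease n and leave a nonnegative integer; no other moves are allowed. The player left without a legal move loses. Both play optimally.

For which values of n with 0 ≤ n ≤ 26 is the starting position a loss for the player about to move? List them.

Label each position W (a win for the player to move) or L (a loss). A position with no legal move is L; any other position is W exactly when some move reaches an L, and L when every move reaches a W.
n=0: no move → L
n=1: reaches L-position 0 → W
n=2: reaches L-position 0 → W
n=3: reaches L-position 0 → W
n=4: only reaches 2(W), 3(W), all W → L
n=5: reaches L-position 0 → W
n=6: reaches L-position 4 → W
n=7: reaches L-position 0 → W
n=8: only reaches 6(W), 7(W), all W → L
n=9: reaches L-position 8 → W
n=10: reaches L-position 8 → W
n=11: reaches L-position 0 → W
n=12: reaches L-position 4 → W
n=13: reaches L-position 0 → W
n=14: only reaches 7(W), 12(W), 13(W), all W → L
n=15: reaches L-position 14 → W
n=16: reaches L-position 14 → W
n=17: reaches L-position 0 → W
n=18: only reaches 6(W), 15(W), 16(W), 17(W), all W → L
n=19: reaches L-position 0 → W
n=20: reaches L-position 18 → W
n=21: reaches L-position 14 → W
n=22: only reaches 11(W), 20(W), 21(W), all W → L
n=23: reaches L-position 0 → W
n=24: reaches L-position 8 → W
n=25: only reaches 20(W), 24(W), all W → L
n=26: reaches L-position 25 → W
Reading off the rows marked L gives the requested list; there are 7 such values of n.

0, 4, 8, 14, 18, 22, 25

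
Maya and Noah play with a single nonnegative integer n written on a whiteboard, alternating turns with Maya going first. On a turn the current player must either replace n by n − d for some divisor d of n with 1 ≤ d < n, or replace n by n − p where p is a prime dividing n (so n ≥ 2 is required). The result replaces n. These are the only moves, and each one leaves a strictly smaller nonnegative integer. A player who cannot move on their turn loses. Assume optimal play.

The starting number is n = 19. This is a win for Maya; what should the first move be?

Move to 0.

Work bottom-up. With no move the player to move loses. Otherwise the position is W if at least one move leads to an L position for the opponent, and L if every move leads to a W.
n=0: no move → L
n=1: no move → L
n=2: W (go to 0, an L position)
n=3: W (go to 0, an L position)
n=4: L (options 2(W), 3(W) are all W)
n=5: W (go to 0, an L position)
n=6: W (go to 4, an L position)
n=7: W (go to 0, an L position)
n=8: W (go to 4, an L position)
n=9: L (options 6(W), 8(W) are all W)
n=10: W (go to 9, an L position)
n=11: W (go to 0, an L position)
n=12: W (go to 9, an L position)
n=13: W (go to 0, an L position)
n=14: L (options 7(W), 12(W), 13(W) are all W)
n=15: W (go to 14, an L position)
n=16: W (go to 14, an L position)
n=17: W (go to 0, an L position)
n=18: W (go to 9, an L position)
n=19: W (go to 0, an L position)
From 19, the L positions reachable in one move are: 0.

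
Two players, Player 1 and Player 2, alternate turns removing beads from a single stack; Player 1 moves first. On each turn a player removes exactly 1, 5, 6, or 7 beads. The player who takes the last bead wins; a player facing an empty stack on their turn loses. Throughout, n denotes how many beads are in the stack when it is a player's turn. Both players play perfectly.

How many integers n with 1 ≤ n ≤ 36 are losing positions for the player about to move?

9

Compute win/loss labels from the base case upward. A position with no move is L. Any other position is W if it can reach an L in one move, else L.
n=0: no move → L
n=1: reaches L-position 0 → W
n=2: only reaches 1(W), which is W → L
n=3: reaches L-position 2 → W
n=4: only reaches 3(W), which is W → L
n=5: reaches L-position 4 → W
n=6: reaches L-position 0 → W
n=7: reaches L-position 2 → W
n=8: reaches L-position 2 → W
n=9: reaches L-position 4 → W
n=10: reaches L-position 4 → W
n=11: reaches L-position 4 → W
n=12: only reaches 11(W), 7(W), 6(W), 5(W), all W → L
n=13: reaches L-position 12 → W
n=14: only reaches 13(W), 9(W), 8(W), 7(W), all W → L
n=15: reaches L-position 14 → W
n=16: only reaches 15(W), 11(W), 10(W), 9(W), all W → L
n=17: reaches L-position 16 → W
n=18: reaches L-position 12 → W
n=19: reaches L-position 14 → W
n=20: reaches L-position 14 → W
n=21: reaches L-position 16 → W
n=22: reaches L-position 16 → W
n=23: reaches L-position 16 → W
n=24: only reaches 23(W), 19(W), 18(W), 17(W), all W → L
n=25: reaches L-position 24 → W
n=26: only reaches 25(W), 21(W), 20(W), 19(W), all W → L
n=27: reaches L-position 26 → W
n=28: only reaches 27(W), 23(W), 22(W), 21(W), all W → L
n=29: reaches L-position 28 → W
n=30: reaches L-position 24 → W
n=31: reaches L-position 26 → W
n=32: reaches L-position 26 → W
n=33: reaches L-position 28 → W
n=34: reaches L-position 28 → W
n=35: reaches L-position 28 → W
n=36: only reaches 35(W), 31(W), 30(W), 29(W), all W → L
L entries with 1 ≤ n ≤ 36 (n=0 is outside the asked range and is not counted): n = 2, 4, 12, 14, 16, 24, 26, 28, 36; that makes 9.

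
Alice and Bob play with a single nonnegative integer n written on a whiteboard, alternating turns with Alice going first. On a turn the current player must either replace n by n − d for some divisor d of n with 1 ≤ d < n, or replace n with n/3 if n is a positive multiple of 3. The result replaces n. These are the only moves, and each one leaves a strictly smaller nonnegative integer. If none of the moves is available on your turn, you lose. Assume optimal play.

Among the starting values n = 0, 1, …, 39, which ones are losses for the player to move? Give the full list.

Build the W/L table. Terminal = L. A non-terminal position is W if it has a move to some L; otherwise it is L.
n=0: no move → L
n=1: no move → L
n=2: W (go to 1, an L position)
n=3: W (go to 1, an L position)
n=4: L (options 2(W), 3(W) are all W)
n=5: W (go to 4, an L position)
n=6: W (go to 4, an L position)
n=7: L (sole option 6(W) is W)
n=8: W (go to 4, an L position)
n=9: L (options 3(W), 6(W), 8(W) are all W)
n=10: W (go to 9, an L position)
n=11: L (sole option 10(W) is W)
n=12: W (go to 4, an L position)
n=13: L (sole option 12(W) is W)
n=14: W (go to 7, an L position)
n=15: L (options 5(W), 10(W), 12(W), 14(W) are all W)
n=16: W (go to 15, an L position)
n=17: L (sole option 16(W) is W)
n=18: W (go to 9, an L position)
n=19: L (sole option 18(W) is W)
n=20: W (go to 15, an L position)
n=21: W (go to 7, an L position)
n=22: W (go to 11, an L position)
n=23: L (sole option 22(W) is W)
n=24: W (go to 23, an L position)
n=25: L (options 20(W), 24(W) are all W)
n=26: W (go to 13, an L position)
n=27: W (go to 9, an L position)
n=28: L (options 14(W), 21(W), 24(W), 26(W), 27(W) are all W)
n=29: W (go to 28, an L position)
n=30: W (go to 15, an L position)
n=31: L (sole option 30(W) is W)
n=32: W (go to 28, an L position)
n=33: W (go to 11, an L position)
n=34: W (go to 17, an L position)
n=35: W (go to 28, an L position)
n=36: L (options 12(W), 18(W), 24(W), 27(W), 30(W), 32(W), 33(W), 34(W), 35(W) are all W)
n=37: W (go to 36, an L position)
n=38: W (go to 19, an L position)
n=39: W (go to 13, an L position)
The losing starting values of n are exactly the entries labelled L in this table (15 of them).

0, 1, 4, 7, 9, 11, 13, 15, 17, 19, 23, 25, 28, 31, 36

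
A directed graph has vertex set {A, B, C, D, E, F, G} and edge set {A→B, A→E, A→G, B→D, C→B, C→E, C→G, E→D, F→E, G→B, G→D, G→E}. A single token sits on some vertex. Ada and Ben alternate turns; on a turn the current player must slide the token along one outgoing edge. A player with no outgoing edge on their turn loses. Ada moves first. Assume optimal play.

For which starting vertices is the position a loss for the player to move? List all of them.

A, C, D, F

Use the standard recursion: the mover loses at a terminal position; elsewhere, the mover wins exactly when some move hands the opponent an L position.
Every edge goes from a vertex to one that appears earlier in the order D, E, B, G, C, F, A, so processing vertices in that order labels each vertex after all of its successors.
D: no outgoing edge → L
E: →D(L), so W
B: →D(L), so W
G: →D(L), so W
C: →G(W), B(W), E(W) — all W, so L
F: →E(W) only, which is W, so L
A: →G(W), B(W), E(W) — all W, so L
Reading off the rows marked L gives the requested list; there are 4 such vertices.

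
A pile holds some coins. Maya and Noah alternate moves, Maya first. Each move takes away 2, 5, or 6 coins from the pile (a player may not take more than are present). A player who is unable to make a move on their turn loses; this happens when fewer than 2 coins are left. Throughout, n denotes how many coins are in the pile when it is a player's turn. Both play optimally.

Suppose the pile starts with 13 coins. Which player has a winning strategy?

Maya wins.

Use the standard recursion: the mover loses at a terminal position; elsewhere, the mover wins exactly when some move hands the opponent an L position.
n=0: no move → L
n=1: no move → L
n=2: →0(L), so W
n=3: →1(L), so W
n=4: →2(W) only, which is W, so L
n=5: →0(L), so W
n=6: →4(L), so W
n=7: →1(L), so W
n=8: →6(W), 3(W), 2(W) — all W, so L
n=9: →4(L), so W
n=10: →8(L), so W
n=11: →9(W), 6(W), 5(W) — all W, so L
n=12: →10(W), 7(W), 6(W) — all W, so L
n=13: →11(L), so W
The starting position 13 is W: Maya should remove 2, leaving 11, handing over an L position.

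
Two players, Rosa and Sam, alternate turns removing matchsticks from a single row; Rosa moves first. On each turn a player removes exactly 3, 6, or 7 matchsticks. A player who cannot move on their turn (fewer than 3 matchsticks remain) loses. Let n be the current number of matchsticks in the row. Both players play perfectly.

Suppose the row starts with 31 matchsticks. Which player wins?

Use the standard recursion: the mover loses at a terminal position; elsewhere, the mover wins exactly when some move hands the opponent an L position.
n=0: no move → L
n=1: no move → L
n=2: no move → L
n=3: can move to 0, which is L ⇒ W
n=4: can move to 1, which is L ⇒ W
n=5: can move to 2, which is L ⇒ W
n=6: can move to 0, which is L ⇒ W
n=7: can move to 1, which is L ⇒ W
n=8: can move to 2, which is L ⇒ W
n=9: can move to 2, which is L ⇒ W
n=10: moves to 7(W), 4(W), 3(W); every one is W ⇒ L
n=11: moves to 8(W), 5(W), 4(W); every one is W ⇒ L
n=12: moves to 9(W), 6(W), 5(W); every one is W ⇒ L
n=13: can move to 10, which is L ⇒ W
n=14: can move to 11, which is L ⇒ W
n=15: can move to 12, which is L ⇒ W
n=16: can move to 10, which is L ⇒ W
n=17: can move to 11, which is L ⇒ W
n=18: can move to 12, which is L ⇒ W
n=19: can move to 12, which is L ⇒ W
n=20: moves to 17(W), 14(W), 13(W); every one is W ⇒ L
n=21: moves to 18(W), 15(W), 14(W); every one is W ⇒ L
n=22: moves to 19(W), 16(W), 15(W); every one is W ⇒ L
n=23: can move to 20, which is L ⇒ W
n=24: can move to 21, which is L ⇒ W
n=25: can move to 22, which is L ⇒ W
n=26: can move to 20, which is L ⇒ W
n=27: can move to 21, which is L ⇒ W
n=28: can move to 22, which is L ⇒ W
n=29: can move to 22, which is L ⇒ W
n=30: moves to 27(W), 24(W), 23(W); every one is W ⇒ L
n=31: moves to 28(W), 25(W), 24(W); every one is W ⇒ L
The starting position 31 is L: whatever Rosa does, the opponent receives a W position.

Sam wins.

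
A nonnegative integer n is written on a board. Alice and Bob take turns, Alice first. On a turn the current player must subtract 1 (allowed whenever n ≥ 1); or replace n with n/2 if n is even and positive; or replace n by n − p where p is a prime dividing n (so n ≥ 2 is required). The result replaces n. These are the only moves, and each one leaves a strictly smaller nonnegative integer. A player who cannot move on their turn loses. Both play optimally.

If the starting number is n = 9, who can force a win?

Build the W/L table. Terminal = L. A non-terminal position is W if it has a move to some L; otherwise it is L.
n=0: no move → L
n=1: →0(L), so W
n=2: →0(L), so W
n=3: →0(L), so W
n=4: →2(W), 3(W) — all W, so L
n=5: →0(L), so W
n=6: →4(L), so W
n=7: →0(L), so W
n=8: →4(L), so W
n=9: →6(W), 8(W) — all W, so L
Every move from 9 reaches a W position, so the mover loses.

Bob wins.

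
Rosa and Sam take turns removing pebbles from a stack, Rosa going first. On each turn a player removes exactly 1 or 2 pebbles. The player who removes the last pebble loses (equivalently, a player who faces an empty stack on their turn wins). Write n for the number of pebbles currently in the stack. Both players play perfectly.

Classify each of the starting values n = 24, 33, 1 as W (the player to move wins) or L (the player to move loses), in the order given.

24: W, 33: W, 1: L

Build the W/L table. Terminal = W. A non-terminal position is W if it has a move to some L; otherwise it is L.
n=0: no move; the opponent has just taken the last pebble and therefore loses → W
n=1: →0(W) only, which is W, so L
n=2: →1(L), so W
n=3: →1(L), so W
n=4: →3(W), 2(W) — all W, so L
n=5: →4(L), so W
n=6: →4(L), so W
n=7: →6(W), 5(W) — all W, so L
n=8: →7(L), so W
n=9: →7(L), so W
n=10: →9(W), 8(W) — all W, so L
n=11: →10(L), so W
n=12: →10(L), so W
n=13: →12(W), 11(W) — all W, so L
n=14: →13(L), so W
n=15: →13(L), so W
n=16: →15(W), 14(W) — all W, so L
n=17: →16(L), so W
n=18: →16(L), so W
n=19: →18(W), 17(W) — all W, so L
n=20: →19(L), so W
n=21: →19(L), so W
n=22: →21(W), 20(W) — all W, so L
n=23: →22(L), so W
n=24: →22(L), so W
n=25: →24(W), 23(W) — all W, so L
n=26: →25(L), so W
n=27: →25(L), so W
n=28: →27(W), 26(W) — all W, so L
n=29: →28(L), so W
n=30: →28(L), so W
n=31: →30(W), 29(W) — all W, so L
n=32: →31(L), so W
n=33: →31(L), so W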